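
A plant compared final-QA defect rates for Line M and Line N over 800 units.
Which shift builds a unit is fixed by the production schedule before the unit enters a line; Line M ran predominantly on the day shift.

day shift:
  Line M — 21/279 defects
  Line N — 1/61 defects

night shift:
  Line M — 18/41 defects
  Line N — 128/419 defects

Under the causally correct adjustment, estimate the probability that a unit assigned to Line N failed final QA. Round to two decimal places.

0.18

Within every shift level Line N has the lower rate, yet pooled Line M does — Simpson's reversal.
Since shift is a pre-existing factor (not a product of the line) and it affects the outcome on its own, it is a confounder. The stratified rates, not the pooled rate, identify the causal effect.
Standardising Line N to the population shift mix: 0.425·1/61 + 0.575·128/419 = 0.183.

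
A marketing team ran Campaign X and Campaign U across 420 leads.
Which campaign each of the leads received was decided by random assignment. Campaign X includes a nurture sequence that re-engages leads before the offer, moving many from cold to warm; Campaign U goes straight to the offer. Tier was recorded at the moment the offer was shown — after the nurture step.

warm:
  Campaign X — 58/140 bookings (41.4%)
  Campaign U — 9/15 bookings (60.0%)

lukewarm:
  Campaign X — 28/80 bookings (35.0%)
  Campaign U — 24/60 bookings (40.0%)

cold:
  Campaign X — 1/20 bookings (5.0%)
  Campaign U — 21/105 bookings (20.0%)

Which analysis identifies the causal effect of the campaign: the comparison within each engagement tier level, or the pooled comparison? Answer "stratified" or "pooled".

pooled

The distribution of engagement tier is itself part of what the campaign does — it is an intermediate outcome. Holding it fixed would remove that part of the effect; the total effect is the pooled difference.
Pooled: Campaign X 36.2% vs Campaign U 30.0%; Campaign X is higher overall.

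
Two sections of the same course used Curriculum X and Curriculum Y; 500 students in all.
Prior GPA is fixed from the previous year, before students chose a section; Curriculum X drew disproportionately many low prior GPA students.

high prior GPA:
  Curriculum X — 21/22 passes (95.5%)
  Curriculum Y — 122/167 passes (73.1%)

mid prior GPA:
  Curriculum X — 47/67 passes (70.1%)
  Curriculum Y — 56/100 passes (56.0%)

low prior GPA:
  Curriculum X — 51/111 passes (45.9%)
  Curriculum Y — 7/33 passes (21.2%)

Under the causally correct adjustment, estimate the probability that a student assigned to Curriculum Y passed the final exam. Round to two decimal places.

0.52

Within every prior GPA band level Curriculum X has the higher rate, yet pooled Curriculum Y does — Simpson's reversal.
Prior GPA band is set before the teaching method has any effect — it is not caused by the teaching method — and it independently drives the outcome. That makes it a confounder, so the causal comparison is within prior GPA band levels.
Standardising Curriculum Y to the population prior GPA band mix: 0.378·122/167 + 0.334·56/100 + 0.288·7/33 = 0.524.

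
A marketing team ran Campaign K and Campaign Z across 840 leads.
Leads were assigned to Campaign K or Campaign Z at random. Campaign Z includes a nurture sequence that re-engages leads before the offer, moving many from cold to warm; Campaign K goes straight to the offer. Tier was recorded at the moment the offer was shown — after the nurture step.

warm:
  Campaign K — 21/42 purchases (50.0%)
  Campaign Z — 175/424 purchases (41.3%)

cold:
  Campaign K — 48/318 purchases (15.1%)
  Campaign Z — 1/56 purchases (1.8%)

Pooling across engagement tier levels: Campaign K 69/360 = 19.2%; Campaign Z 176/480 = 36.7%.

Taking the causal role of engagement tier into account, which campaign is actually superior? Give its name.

Campaign Z

The engagement tier-specific comparison favours Campaign K throughout, but the pooled figures favour Campaign Z. The question is whether to condition on engagement tier.
Engagement tier lies on the pathway campaign → engagement tier → outcome, so adjusting for it blocks the indirect effect. For the total causal effect of campaign, use the unadjusted pooled rates.
Pooled: Campaign K 19.2% vs Campaign Z 36.7%; Campaign Z is higher overall.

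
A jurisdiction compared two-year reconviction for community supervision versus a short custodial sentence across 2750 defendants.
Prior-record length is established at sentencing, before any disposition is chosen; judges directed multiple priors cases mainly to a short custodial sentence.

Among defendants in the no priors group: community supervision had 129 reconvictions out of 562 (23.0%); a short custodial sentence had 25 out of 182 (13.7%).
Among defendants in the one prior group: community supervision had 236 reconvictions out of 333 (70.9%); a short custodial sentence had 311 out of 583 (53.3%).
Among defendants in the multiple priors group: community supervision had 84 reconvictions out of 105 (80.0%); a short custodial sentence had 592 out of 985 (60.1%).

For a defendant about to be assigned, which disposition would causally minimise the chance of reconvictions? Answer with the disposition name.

Within every prior-record length level a short custodial sentence has the lower rate, yet pooled community supervision does — Simpson's reversal.
The imbalance in prior-record length arose from how defendants were allocated, not from anything the disposition did; and prior-record length independently affects the outcome. The pooled gap is confounded — condition on prior-record length.
Within each level — no priors: 23.0% vs 13.7%; one prior: 70.9% vs 53.3%; multiple priors: 80.0% vs 60.1% — a short custodial sentence is lower every time.

a short custodial sentence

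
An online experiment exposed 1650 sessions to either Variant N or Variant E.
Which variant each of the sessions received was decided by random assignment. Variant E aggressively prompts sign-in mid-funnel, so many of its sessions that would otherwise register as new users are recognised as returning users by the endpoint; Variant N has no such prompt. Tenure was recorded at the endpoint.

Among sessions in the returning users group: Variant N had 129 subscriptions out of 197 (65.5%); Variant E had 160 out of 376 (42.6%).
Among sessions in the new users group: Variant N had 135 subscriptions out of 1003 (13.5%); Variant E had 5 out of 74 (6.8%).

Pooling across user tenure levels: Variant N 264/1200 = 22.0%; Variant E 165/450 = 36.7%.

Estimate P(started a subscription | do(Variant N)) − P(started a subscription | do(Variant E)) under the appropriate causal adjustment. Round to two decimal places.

Within every user tenure level Variant N has the higher rate, yet pooled Variant E does — Simpson's reversal.
User tenure is downstream of the variant. One should not condition on a consequence of treatment, so the overall rates are the right comparison.
The causal difference is the pooled difference: 0.220 − 0.367 = -0.147.

-0.15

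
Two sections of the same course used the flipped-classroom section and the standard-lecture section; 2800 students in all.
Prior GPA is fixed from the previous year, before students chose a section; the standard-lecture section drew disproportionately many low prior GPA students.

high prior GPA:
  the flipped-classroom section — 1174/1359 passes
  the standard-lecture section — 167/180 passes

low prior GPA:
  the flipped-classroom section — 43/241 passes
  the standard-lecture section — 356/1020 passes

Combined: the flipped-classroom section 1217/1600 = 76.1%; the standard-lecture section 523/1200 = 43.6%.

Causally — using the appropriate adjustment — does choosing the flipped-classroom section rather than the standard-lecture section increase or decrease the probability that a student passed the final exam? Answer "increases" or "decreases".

decreases

The stratified and pooled comparisons disagree (the standard-lecture section wins within each prior GPA band; the flipped-classroom section wins overall), so the answer turns on the causal role of prior GPA band.
The imbalance in prior GPA band arose from how students were allocated, not from anything the teaching method did; and prior GPA band independently affects the outcome. The pooled gap is confounded — condition on prior GPA band.
Within each level — high prior GPA: 86.4% vs 92.8%; low prior GPA: 17.8% vs 34.9% — the standard-lecture section is higher every time.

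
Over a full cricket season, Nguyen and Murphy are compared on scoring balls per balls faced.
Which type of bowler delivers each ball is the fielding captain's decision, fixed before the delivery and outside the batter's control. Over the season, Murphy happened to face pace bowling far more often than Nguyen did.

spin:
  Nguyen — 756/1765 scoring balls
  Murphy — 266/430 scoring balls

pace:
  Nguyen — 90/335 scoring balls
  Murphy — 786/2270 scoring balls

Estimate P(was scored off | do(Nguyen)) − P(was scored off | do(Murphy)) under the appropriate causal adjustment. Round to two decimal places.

Here bowling type is a common cause — it drives both which player a case falls under and the outcome. The crude comparison mixes populations; the stratum-specific rates are the causally relevant ones.
Adjusting over the population distribution of bowling type: 0.457·(0.428−0.619) + 0.543·(0.269−0.346) = -0.129.

-0.13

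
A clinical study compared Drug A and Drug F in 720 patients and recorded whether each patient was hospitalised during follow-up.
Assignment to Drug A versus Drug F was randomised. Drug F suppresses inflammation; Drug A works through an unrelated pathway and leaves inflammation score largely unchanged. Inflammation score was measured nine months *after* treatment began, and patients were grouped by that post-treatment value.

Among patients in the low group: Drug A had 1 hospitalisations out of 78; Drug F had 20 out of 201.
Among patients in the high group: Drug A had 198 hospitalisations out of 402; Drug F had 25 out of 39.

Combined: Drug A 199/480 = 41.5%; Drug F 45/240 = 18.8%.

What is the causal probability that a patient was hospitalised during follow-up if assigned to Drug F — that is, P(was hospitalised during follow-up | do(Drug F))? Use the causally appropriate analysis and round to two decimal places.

0.19

Inflammation score is recorded after the drug and is itself shifted by it — it sits on the causal path from drug to outcome. Conditioning on a mediator would strip out part of the effect we want; the pooled comparison gives the total causal effect.
So P(outcome | do(Drug F)) is just the pooled rate for Drug F: 45/240 = 0.188.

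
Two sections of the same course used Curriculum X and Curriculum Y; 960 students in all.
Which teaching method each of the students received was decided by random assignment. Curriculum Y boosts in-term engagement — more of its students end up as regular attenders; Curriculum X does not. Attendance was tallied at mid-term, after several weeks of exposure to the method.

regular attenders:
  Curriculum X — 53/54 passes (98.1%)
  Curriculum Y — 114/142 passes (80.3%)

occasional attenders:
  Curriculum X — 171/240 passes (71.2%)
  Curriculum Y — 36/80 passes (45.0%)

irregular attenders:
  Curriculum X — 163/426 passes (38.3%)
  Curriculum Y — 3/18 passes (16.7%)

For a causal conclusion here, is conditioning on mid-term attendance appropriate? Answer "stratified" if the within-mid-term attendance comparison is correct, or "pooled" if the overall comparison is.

Because the teaching method influences mid-term attendance, mid-term attendance is a post-treatment mediator, not a confounder. Stratifying on it would bias the estimate; the causal effect is the crude pooled difference.
Pooled: Curriculum X 53.8% vs Curriculum Y 63.7%; Curriculum Y is higher overall.

pooled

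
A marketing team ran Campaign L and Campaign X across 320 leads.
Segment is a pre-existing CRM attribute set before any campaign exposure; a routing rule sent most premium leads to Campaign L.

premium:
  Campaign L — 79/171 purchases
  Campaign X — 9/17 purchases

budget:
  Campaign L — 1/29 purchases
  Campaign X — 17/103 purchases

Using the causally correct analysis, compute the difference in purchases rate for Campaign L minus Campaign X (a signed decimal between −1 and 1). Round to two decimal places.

-0.09

The imbalance in customer segment arose from how leads were allocated, not from anything the campaign did; and customer segment independently affects the outcome. The pooled gap is confounded — condition on customer segment.
Adjusting over the population distribution of customer segment: 0.588·(0.462−0.529) + 0.412·(0.034−0.165) = -0.093.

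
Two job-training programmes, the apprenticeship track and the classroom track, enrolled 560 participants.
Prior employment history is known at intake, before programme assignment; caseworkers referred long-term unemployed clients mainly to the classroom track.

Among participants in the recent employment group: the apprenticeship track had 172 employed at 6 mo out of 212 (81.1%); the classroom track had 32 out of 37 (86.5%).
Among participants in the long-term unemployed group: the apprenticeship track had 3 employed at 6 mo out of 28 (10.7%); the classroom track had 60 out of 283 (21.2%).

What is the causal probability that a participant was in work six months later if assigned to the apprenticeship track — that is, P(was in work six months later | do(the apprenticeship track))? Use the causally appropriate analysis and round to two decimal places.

Here prior employment history is a common cause — it drives both which programme a case falls under and the outcome. The crude comparison mixes populations; the stratum-specific rates are the causally relevant ones.
Standardising the apprenticeship track to the population prior employment history mix: 0.445·172/212 + 0.555·3/28 = 0.420.

0.42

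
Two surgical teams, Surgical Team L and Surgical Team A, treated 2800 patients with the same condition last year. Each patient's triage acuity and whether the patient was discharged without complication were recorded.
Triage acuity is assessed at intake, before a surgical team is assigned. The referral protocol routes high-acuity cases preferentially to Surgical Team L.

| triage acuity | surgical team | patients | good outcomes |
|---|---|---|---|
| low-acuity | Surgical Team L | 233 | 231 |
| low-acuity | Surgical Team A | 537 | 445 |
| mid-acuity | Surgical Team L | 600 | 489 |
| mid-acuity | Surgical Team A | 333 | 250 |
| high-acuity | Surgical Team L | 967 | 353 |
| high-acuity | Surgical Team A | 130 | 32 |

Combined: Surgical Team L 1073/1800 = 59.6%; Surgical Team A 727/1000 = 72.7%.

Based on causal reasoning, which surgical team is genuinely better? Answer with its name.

Surgical Team L

The imbalance in triage acuity arose from how patients were allocated, not from anything the surgical team did; and triage acuity independently affects the outcome. The pooled gap is confounded — condition on triage acuity.
Within each level — low-acuity: 99.1% vs 82.9%; mid-acuity: 81.5% vs 75.1%; high-acuity: 36.5% vs 24.6% — Surgical Team L is higher every time.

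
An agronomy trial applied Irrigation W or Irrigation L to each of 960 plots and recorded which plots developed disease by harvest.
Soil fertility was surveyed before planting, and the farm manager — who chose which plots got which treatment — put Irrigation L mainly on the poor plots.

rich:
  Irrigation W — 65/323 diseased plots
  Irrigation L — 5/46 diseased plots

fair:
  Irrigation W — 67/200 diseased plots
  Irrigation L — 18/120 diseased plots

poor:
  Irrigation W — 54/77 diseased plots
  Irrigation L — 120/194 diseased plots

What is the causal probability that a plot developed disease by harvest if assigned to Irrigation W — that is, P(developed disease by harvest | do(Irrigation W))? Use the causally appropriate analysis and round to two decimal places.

Nothing the irrigation does changes soil fertility; the imbalance is an allocation artefact. With soil fertility also predicting the outcome, the pooled figure is confounded, and the within-stratum comparison is the causal one.
Standardising Irrigation W to the population soil fertility mix: 0.384·65/323 + 0.333·67/200 + 0.282·54/77 = 0.387.

0.39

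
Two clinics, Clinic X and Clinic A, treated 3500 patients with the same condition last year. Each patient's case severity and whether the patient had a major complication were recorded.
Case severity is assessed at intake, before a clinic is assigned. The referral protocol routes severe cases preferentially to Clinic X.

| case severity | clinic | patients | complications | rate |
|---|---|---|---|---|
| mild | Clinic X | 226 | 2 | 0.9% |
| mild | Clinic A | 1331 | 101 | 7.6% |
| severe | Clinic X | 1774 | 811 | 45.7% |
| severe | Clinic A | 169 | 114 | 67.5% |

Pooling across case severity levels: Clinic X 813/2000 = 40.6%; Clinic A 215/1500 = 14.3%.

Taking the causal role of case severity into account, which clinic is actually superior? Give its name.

Clinic X

Clinic X is lower inside every case severity stratum but Clinic A is lower in aggregate. Whether to stratify depends on how case severity relates to the clinic.
Here case severity is a common cause — it drives both which clinic a case falls under and the outcome. The crude comparison mixes populations; the stratum-specific rates are the causally relevant ones.
Within each level — mild: 0.9% vs 7.6%; severe: 45.7% vs 67.5% — Clinic X is lower every time.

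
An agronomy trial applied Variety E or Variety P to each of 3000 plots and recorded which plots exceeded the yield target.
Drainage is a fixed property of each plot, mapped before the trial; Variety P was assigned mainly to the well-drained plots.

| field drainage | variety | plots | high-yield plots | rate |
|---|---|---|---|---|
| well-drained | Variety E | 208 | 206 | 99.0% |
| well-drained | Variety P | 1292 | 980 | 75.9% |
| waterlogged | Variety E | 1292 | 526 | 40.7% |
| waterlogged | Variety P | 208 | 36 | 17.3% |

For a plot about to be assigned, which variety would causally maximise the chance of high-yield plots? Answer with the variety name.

The stratified and pooled comparisons disagree (Variety E wins within each field drainage; Variety P wins overall), so the answer turns on the causal role of field drainage.
Field drainage differs across varietys for reasons unrelated to any effect of the variety itself, and it separately predicts the outcome — a classic confounder. We must compare within field drainage levels.
Within each level — well-drained: 99.0% vs 75.9%; waterlogged: 40.7% vs 17.3% — Variety E is higher every time.

Variety E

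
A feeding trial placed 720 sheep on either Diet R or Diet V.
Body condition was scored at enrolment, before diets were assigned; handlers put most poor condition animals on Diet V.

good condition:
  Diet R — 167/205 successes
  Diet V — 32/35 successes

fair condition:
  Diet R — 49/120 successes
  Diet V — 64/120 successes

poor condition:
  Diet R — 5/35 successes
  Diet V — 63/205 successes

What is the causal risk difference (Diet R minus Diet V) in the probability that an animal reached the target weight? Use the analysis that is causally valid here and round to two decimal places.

-0.13

Within every starting body condition level Diet V has the higher rate, yet pooled Diet R does — Simpson's reversal.
Starting body condition differs across diets for reasons unrelated to any effect of the diet itself, and it separately predicts the outcome — a classic confounder. We must compare within starting body condition levels.
Adjusting over the population distribution of starting body condition: 0.333·(0.815−0.914) + 0.333·(0.408−0.533) + 0.333·(0.143−0.307) = -0.130.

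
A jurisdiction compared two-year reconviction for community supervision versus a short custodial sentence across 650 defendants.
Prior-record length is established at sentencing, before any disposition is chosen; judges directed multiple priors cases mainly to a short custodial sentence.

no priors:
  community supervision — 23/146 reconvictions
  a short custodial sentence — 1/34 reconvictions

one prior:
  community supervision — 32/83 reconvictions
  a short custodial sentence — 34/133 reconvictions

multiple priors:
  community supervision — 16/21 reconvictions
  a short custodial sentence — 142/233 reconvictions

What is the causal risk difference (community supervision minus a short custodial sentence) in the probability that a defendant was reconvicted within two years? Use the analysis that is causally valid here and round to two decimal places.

Within every prior-record length level a short custodial sentence has the lower rate, yet pooled community supervision does — Simpson's reversal.
Here prior-record length is a common cause — it drives both which disposition a case falls under and the outcome. The crude comparison mixes populations; the stratum-specific rates are the causally relevant ones.
Adjusting over the population distribution of prior-record length: 0.277·(0.158−0.029) + 0.332·(0.386−0.256) + 0.391·(0.762−0.609) = +0.138.

+0.14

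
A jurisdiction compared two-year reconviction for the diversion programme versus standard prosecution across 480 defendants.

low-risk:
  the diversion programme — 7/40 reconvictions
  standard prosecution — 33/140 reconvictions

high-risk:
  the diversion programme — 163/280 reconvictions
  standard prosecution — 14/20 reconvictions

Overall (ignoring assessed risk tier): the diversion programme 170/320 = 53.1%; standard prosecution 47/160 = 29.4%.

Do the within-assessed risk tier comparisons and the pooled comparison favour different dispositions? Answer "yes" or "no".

yes

Within each assessed risk tier level (low-risk 17.5% vs 23.6%; high-risk 58.2% vs 70.0%), the diversion programme has the lower rate every time. Pooled: 53.1% vs 29.4% — standard prosecution has the lower rate overall. The two comparisons disagree.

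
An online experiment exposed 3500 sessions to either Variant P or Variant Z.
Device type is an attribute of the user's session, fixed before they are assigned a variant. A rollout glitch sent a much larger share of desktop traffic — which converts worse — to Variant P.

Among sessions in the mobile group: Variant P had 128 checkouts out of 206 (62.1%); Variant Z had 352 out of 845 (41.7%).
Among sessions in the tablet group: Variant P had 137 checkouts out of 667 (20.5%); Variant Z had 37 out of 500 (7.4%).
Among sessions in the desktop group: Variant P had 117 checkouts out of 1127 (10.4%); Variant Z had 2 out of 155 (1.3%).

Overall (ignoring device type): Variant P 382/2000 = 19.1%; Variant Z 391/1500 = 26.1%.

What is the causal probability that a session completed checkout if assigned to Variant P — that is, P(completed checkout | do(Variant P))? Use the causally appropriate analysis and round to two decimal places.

The device type-specific comparison favours Variant P throughout, but the pooled figures favour Variant Z. The question is whether to condition on device type.
Device type is set before the variant has any effect — it is not caused by the variant — and it independently drives the outcome. That makes it a confounder, so the causal comparison is within device type levels.
Standardising Variant P to the population device type mix: 0.300·128/206 + 0.333·137/667 + 0.366·117/1127 = 0.293.

0.29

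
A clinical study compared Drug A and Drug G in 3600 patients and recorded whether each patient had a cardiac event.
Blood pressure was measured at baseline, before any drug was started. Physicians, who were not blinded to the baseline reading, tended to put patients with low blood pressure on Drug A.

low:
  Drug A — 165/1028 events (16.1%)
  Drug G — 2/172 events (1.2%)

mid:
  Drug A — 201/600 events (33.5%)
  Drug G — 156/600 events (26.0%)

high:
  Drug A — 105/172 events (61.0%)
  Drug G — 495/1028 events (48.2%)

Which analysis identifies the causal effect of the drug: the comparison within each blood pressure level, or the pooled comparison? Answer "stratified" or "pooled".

stratified

Within every blood pressure level Drug G has the lower rate, yet pooled Drug A does — Simpson's reversal.
Since blood pressure is a pre-existing factor (not a product of the drug) and it affects the outcome on its own, it is a confounder. The stratified rates, not the pooled rate, identify the causal effect.
Within each level — low: 16.1% vs 1.2%; mid: 33.5% vs 26.0%; high: 61.0% vs 48.2% — Drug G is lower every time.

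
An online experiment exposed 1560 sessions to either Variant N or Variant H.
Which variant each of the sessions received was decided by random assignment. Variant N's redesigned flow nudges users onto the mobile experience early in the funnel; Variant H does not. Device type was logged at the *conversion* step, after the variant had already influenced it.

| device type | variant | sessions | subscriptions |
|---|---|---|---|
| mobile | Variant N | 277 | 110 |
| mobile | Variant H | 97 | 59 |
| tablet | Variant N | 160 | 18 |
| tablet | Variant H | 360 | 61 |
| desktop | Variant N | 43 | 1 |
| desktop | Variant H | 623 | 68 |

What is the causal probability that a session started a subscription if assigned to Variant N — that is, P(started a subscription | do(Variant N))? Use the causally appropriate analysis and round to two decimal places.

0.27

Device type is recorded after the variant and is itself shifted by it — it sits on the causal path from variant to outcome. Conditioning on a mediator would strip out part of the effect we want; the pooled comparison gives the total causal effect.
So P(outcome | do(Variant N)) is just the pooled rate for Variant N: 129/480 = 0.269.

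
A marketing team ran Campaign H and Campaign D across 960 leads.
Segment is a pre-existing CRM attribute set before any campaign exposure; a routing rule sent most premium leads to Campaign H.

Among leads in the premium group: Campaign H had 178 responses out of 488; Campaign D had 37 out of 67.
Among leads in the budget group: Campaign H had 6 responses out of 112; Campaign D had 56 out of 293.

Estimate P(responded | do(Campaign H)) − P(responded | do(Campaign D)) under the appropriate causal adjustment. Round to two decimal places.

Customer segment is set before the campaign has any effect — it is not caused by the campaign — and it independently drives the outcome. That makes it a confounder, so the causal comparison is within customer segment levels.
Adjusting over the population distribution of customer segment: 0.578·(0.365−0.552) + 0.422·(0.054−0.191) = -0.166.

-0.17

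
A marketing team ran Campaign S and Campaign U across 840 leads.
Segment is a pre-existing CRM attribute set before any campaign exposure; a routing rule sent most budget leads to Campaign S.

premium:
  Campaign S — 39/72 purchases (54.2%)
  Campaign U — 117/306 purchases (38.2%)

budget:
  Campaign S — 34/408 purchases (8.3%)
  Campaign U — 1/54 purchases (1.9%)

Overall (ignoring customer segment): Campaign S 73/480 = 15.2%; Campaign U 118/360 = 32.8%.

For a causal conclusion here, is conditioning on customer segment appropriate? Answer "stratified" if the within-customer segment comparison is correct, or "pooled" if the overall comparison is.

stratified

Customer segment differs across campaigns for reasons unrelated to any effect of the campaign itself, and it separately predicts the outcome — a classic confounder. We must compare within customer segment levels.
Within each level — premium: 54.2% vs 38.2%; budget: 8.3% vs 1.9% — Campaign S is higher every time.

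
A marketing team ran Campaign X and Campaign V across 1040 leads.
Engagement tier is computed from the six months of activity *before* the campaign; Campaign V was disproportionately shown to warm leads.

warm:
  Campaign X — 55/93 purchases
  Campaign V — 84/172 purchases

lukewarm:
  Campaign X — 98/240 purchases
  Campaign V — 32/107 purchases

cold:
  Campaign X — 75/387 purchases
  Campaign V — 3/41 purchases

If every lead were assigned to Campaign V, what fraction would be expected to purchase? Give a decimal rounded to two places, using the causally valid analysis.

0.25

The engagement tier-specific comparison favours Campaign X throughout, but the pooled figures favour Campaign V. The question is whether to condition on engagement tier.
The imbalance in engagement tier arose from how leads were allocated, not from anything the campaign did; and engagement tier independently affects the outcome. The pooled gap is confounded — condition on engagement tier.
Standardising Campaign V to the population engagement tier mix: 0.255·84/172 + 0.334·32/107 + 0.412·3/41 = 0.254.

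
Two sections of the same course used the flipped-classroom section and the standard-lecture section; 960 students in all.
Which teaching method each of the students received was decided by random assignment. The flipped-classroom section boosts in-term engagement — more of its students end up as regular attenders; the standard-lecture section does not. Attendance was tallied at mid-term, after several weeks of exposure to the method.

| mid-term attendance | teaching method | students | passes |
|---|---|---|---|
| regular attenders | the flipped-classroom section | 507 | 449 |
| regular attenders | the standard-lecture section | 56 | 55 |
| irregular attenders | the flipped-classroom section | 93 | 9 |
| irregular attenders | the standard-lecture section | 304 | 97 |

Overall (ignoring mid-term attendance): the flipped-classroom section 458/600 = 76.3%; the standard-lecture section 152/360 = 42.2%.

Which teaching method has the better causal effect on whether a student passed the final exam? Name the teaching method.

the flipped-classroom section

The stratified and pooled comparisons disagree (the standard-lecture section wins within each mid-term attendance; the flipped-classroom section wins overall), so the answer turns on the causal role of mid-term attendance.
Mid-term attendance is downstream of the teaching method. One should not condition on a consequence of treatment, so the overall rates are the right comparison.
Pooled: the flipped-classroom section 76.3% vs the standard-lecture section 42.2%; the flipped-classroom section is higher overall.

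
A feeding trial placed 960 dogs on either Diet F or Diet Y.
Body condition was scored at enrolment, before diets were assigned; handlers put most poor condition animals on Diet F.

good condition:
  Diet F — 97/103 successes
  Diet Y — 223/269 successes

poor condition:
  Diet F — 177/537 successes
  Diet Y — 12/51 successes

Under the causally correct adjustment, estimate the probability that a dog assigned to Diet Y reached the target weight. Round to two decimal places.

0.47

Diet F is higher inside every starting body condition stratum but Diet Y is higher in aggregate. Whether to stratify depends on how starting body condition relates to the diet.
Here starting body condition is a common cause — it drives both which diet a case falls under and the outcome. The crude comparison mixes populations; the stratum-specific rates are the causally relevant ones.
Standardising Diet Y to the population starting body condition mix: 0.388·223/269 + 0.613·12/51 = 0.465.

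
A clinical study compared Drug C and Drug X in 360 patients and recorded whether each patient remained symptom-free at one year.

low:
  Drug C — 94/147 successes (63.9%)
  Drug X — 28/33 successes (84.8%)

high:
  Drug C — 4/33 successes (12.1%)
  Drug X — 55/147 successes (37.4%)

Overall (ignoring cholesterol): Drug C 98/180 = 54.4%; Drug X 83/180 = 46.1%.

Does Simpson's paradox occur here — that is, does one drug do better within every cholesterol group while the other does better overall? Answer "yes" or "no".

Within each cholesterol level (low 63.9% vs 84.8%; high 12.1% vs 37.4%), Drug X has the higher rate every time. Pooled: 54.4% vs 46.1% — Drug C has the higher rate overall. The two comparisons disagree.

yes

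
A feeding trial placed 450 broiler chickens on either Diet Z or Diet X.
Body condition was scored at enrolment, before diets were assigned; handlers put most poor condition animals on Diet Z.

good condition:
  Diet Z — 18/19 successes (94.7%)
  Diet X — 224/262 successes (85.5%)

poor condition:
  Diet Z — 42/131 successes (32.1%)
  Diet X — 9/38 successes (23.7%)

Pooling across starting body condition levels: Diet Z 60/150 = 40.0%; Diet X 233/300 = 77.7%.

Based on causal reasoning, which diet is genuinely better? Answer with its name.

The imbalance in starting body condition arose from how broiler chickens were allocated, not from anything the diet did; and starting body condition independently affects the outcome. The pooled gap is confounded — condition on starting body condition.
Within each level — good condition: 94.7% vs 85.5%; poor condition: 32.1% vs 23.7% — Diet Z is higher every time.

Diet Z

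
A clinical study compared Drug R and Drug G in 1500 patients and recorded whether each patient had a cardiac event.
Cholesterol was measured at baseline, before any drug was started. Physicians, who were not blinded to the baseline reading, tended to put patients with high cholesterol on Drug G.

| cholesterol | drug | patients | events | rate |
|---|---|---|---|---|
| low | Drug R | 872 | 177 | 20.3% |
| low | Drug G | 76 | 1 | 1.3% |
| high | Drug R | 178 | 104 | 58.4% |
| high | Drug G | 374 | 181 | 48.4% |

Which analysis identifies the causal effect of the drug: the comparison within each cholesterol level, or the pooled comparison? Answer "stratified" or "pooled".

stratified

The stratified and pooled comparisons disagree (Drug G wins within each cholesterol; Drug R wins overall), so the answer turns on the causal role of cholesterol.
Cholesterol differs across drugs for reasons unrelated to any effect of the drug itself, and it separately predicts the outcome — a classic confounder. We must compare within cholesterol levels.
Within each level — low: 20.3% vs 1.3%; high: 58.4% vs 48.4% — Drug G is lower every time.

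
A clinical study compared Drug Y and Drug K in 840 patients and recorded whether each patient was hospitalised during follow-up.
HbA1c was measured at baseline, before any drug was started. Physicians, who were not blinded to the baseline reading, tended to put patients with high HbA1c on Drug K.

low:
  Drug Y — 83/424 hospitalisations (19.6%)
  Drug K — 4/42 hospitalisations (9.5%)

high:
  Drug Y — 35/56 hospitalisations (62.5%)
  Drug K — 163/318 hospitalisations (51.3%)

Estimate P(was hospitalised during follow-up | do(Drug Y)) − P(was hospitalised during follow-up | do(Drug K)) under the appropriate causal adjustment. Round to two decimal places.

+0.11

HbA1c satisfies the back-door criterion: it is not a descendant of the drug, and it blocks the spurious path from drug to outcome. Adjusting for it (i.e., using the within-HbA1c rates) gives the causal effect.
Adjusting over the population distribution of HbA1c: 0.555·(0.196−0.095) + 0.445·(0.625−0.513) = +0.106.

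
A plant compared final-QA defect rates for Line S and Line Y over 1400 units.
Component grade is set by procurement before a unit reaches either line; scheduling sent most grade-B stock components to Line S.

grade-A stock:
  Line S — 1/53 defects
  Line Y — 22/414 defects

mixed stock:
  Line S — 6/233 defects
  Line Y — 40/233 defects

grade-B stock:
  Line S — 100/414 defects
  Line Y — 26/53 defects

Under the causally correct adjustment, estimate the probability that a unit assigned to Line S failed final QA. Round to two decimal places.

0.10

Since component grade is a pre-existing factor (not a product of the line) and it affects the outcome on its own, it is a confounder. The stratified rates, not the pooled rate, identify the causal effect.
Standardising Line S to the population component grade mix: 0.334·1/53 + 0.333·6/233 + 0.334·100/414 = 0.095.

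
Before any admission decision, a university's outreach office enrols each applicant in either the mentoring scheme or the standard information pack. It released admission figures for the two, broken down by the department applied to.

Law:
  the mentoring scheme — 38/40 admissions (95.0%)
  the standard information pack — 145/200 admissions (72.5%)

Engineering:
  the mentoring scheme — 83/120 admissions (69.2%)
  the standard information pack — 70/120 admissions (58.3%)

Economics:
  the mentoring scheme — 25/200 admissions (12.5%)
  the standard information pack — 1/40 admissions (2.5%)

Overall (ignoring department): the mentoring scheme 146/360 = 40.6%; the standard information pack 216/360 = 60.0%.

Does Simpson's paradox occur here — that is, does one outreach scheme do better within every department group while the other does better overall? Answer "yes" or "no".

yes

Within each department level (Law 95.0% vs 72.5%; Engineering 69.2% vs 58.3%; Economics 12.5% vs 2.5%), the mentoring scheme has the higher rate every time. Pooled: 40.6% vs 60.0% — the standard information pack has the higher rate overall. The two comparisons disagree.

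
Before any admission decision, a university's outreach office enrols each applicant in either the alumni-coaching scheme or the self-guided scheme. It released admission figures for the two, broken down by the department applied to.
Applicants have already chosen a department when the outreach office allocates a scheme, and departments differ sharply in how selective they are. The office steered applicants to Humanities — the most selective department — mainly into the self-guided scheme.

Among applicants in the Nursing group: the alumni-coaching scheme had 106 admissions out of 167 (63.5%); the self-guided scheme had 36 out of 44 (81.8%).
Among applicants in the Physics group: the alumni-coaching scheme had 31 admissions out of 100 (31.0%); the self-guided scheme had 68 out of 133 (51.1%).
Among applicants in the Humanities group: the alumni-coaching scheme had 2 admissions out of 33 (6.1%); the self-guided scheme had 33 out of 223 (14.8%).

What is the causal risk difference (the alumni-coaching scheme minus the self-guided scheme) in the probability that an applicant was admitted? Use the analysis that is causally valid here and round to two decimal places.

Within every department level the self-guided scheme has the higher rate, yet pooled the alumni-coaching scheme does — Simpson's reversal.
Here department is a common cause — it drives both which outreach scheme a case falls under and the outcome. The crude comparison mixes populations; the stratum-specific rates are the causally relevant ones.
Adjusting over the population distribution of department: 0.301·(0.635−0.818) + 0.333·(0.310−0.511) + 0.366·(0.061−0.148) = -0.154.

-0.15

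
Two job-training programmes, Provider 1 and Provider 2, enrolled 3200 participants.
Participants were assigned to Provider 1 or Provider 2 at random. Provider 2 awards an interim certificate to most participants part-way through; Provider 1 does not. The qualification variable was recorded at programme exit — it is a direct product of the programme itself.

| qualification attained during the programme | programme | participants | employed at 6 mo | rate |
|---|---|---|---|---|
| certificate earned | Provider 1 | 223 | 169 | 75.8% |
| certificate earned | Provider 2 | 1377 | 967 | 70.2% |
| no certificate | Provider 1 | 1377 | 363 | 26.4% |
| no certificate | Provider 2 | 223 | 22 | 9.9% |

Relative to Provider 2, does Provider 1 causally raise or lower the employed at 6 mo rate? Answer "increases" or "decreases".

decreases

Within every qualification attained during the programme level Provider 1 has the higher rate, yet pooled Provider 2 does — Simpson's reversal.
Stratifying would compare programmes among participants the programmes themselves sorted into qualification attained during the programme groups — a form of selection on an intermediate. The unconditioned pooled rates give the total causal effect.
Pooled: Provider 1 33.2% vs Provider 2 61.8%; Provider 2 is higher overall.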